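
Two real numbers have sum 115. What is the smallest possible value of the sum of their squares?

With a + b = 115, a^2 + b^2 = a^2 + (115 − a)^2.
The derivative 2a − 2(115 − a) = 4a − 230 vanishes at a = 115/2; second derivative 4 > 0, a minimum.
The minimum is 2·(115/2)^2 = 13225/2.

13225/2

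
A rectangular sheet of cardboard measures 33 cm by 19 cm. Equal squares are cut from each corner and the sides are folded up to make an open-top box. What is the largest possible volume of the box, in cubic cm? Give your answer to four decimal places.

With cut size x, the volume is V(x) = x(33 − 2x)(19 − 2x) for 0 < x < 9.5.
V'(x) = 12x^2 − 208x + 627. Setting V'(x) = 0 gives x ≈ 3.8853 (the root in (0, 9.5)).
V''(x) = 24x − 208 is negative there, so this is the maximum; V ≈ 1100.7483.

1100.7483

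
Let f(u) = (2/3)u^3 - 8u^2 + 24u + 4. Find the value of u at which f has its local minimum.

f'(u) = 2u^2 - 16u + 24. Setting f'(u) = 0 gives u ∈ {2, 6}.
Since f''(u) = 4u - 16, we get f''(2) = -8 < 0 ⇒ local maximum; f''(6) = 8 > 0 ⇒ local minimum.
Thus f has its local minimum at u = 6, with value 4.

6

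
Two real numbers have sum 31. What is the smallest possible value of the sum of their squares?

With a + b = 31, a^2 + b^2 = a^2 + (31 − a)^2.
The derivative 2a − 2(31 − a) = 4a − 62 vanishes at a = 31/2; second derivative 4 > 0, a minimum.
The minimum is 2·(31/2)^2 = 961/2.

961/2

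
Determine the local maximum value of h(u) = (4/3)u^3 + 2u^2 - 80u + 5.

Critical points: h'(u) = 4u^2 + 4u - 80 vanishes at u = -5, 4.
Since h''(u) = 8u + 4, we get h''(-5) = -36 < 0 ⇒ local maximum; h''(4) = 36 > 0 ⇒ local minimum.
So the local maximum value is h(-5) = 865/3.

865/3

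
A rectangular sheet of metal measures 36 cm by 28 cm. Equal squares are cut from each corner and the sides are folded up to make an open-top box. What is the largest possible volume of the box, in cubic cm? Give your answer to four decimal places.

With cut size x, the volume is V(x) = x(36 − 2x)(28 − 2x) for 0 < x < 14.
V'(x) = 12x^2 − 256x + 1008. Setting V'(x) = 0 gives x ≈ 5.2098 (the root in (0, 14)).
V''(x) = 24x − 256 is negative there, so this is the maximum; V ≈ 2342.9182.

2342.9182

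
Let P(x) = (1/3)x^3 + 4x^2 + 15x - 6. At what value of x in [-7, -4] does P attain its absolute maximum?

-5

The derivative is x^2 + 8x + 15, whose only zero in [-7, -4] is x = -5.
Evaluating at the critical points and endpoints: P(-7) = -88/3, P(-5) = -68/3, P(-4) = -70/3.
So the maximum is P(-5) = -68/3.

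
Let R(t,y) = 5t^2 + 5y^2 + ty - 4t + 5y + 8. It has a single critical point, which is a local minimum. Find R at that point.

∂R/∂t = 10t + y - 4 = 0 and ∂R/∂y = t + 10y + 5 = 0, so (t, y) = (5/11, -6/11).
The Hessian has R_{tt} = 10, R_{yy} = 10, R_{ty} = 1, giving D = 99 > 0 with R_{tt} > 0, so the point is a local minimum.
R(5/11, -6/11) = 63/11.

63/11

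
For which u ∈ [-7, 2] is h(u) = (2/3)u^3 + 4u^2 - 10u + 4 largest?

h'(u) = 2u^2 + 8u - 10, which vanishes at u = -5 and u = 1.
Candidates: h(-7) = 124/3; h(-5) = 212/3; h(1) = -4/3; h(2) = 16/3.
The maximum over the interval is 212/3, attained at u = -5.

-5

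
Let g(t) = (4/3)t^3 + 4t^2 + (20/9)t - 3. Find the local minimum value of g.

g'(t) = 4t^2 + 8t + 20/9. Setting g'(t) = 0 gives t ∈ {-5/3, -1/3}.
Since g''(t) = 8t + 8, we get g''(-5/3) = -16/3 < 0 ⇒ local maximum; g''(-1/3) = 16/3 > 0 ⇒ local minimum.
The local minimum is g(-1/3) = -271/81.

-271/81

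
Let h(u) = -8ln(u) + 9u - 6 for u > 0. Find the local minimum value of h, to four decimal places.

2.9423

h'(u) = -8/u + 9 = 0 gives u = 8/9.
h''(u) = 8/u², which is positive for u > 0, so this is a local minimum.
h(8/9) = -8·ln(8/9) + 8 - 6 ≈ 2.9423.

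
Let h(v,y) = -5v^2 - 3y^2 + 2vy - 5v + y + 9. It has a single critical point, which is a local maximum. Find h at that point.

41/4

∂h/∂v = -10v + 2y - 5 = 0 and ∂h/∂y = 2v - 6y + 1 = 0, so (v, y) = (-1/2, 0).
The Hessian has h_{vv} = -10, h_{yy} = -6, h_{vy} = 2, giving D = 56 > 0 with h_{vv} < 0, so the point is a local maximum.
h(-1/2, 0) = 41/4.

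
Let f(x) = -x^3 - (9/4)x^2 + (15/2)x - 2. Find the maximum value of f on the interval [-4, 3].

The derivative is -3x^2 - (9/2)x + 15/2, which vanishes at x = -5/2 and x = 1.
Candidates: f(-4) = -4; f(-5/2) = -307/16; f(1) = 9/4; f(3) = -107/4.
So the maximum is f(1) = 9/4.

9/4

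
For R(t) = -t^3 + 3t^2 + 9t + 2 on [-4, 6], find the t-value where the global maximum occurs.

Differentiating, R'(t) = -3t^2 + 6t + 9; which vanishes at t = -1 and t = 3.
Candidates: R(-4) = 78, R(-1) = -3, R(3) = 29, R(6) = -52.
So the maximum is R(-4) = 78.

-4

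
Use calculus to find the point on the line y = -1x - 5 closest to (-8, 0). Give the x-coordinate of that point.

Minimize D(x)^2 = (x + 8)^2 + (-x - 5)^2.
d/dx[D^2] = 2(x + 8) + 2·(-1)·(-x - 5) = 0 ⇒ x = -13/2.
Then y = 3/2 and the distance is √(9/2) ≈ 2.1213.

-13/2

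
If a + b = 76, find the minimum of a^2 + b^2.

With a + b = 76, a^2 + b^2 = a^2 + (76 − a)^2.
The derivative 2a − 2(76 − a) = 4a − 152 vanishes at a = 38; second derivative 4 > 0, a minimum.
The minimum is 2·(38)^2 = 2888.

2888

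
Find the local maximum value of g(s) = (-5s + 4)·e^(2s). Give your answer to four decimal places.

By the product rule, g'(s) = (-10s + 3)·e^(2s). Since e^(2s) > 0, the only critical point is s = 3/10.
g''(3/10) has the same sign as -10 < 0, so this is a local maximum.
g(3/10) = (5/2)·e^(3/5) ≈ 4.5553.

4.5553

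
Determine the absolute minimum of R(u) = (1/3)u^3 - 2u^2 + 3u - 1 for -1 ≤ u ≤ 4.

R'(u) = u^2 - 4u + 3, which vanishes at u = 1 and u = 3.
Compare values at every candidate in [-1, 4]: R(-1) = -19/3, R(1) = 1/3, R(3) = -1, R(4) = 1/3.
The minimum over the interval is -19/3, attained at u = -1.

-19/3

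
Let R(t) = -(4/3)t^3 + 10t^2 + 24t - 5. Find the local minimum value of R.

Critical points: R'(t) = -4t^2 + 20t + 24 vanishes at t = -1, 6.
Since R''(t) = -8t + 20, we get R''(-1) = 28 > 0 ⇒ local minimum; R''(6) = -28 < 0 ⇒ local maximum.
So the local minimum value is R(-1) = -53/3.

-53/3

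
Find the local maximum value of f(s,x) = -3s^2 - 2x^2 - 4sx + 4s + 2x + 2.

∂f/∂s = -6s - 4x + 4 = 0 and ∂f/∂x = -4s - 4x + 2 = 0, so (s, x) = (1, -1/2).
The Hessian has f_{ss} = -6, f_{xx} = -4, f_{sx} = -4, giving D = 8 > 0 with f_{ss} < 0, so the point is a local maximum.
f(1, -1/2) = 7/2.

7/2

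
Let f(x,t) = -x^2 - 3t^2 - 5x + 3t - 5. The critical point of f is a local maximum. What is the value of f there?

2

∂f/∂x = -2x - 5 = 0 and ∂f/∂t = -6t + 3 = 0, so (x, t) = (-5/2, 1/2).
The Hessian has f_{xx} = -2, f_{tt} = -6, f_{xt} = 0, giving D = 12 > 0 with f_{xx} < 0, so the point is a local maximum.
f(-5/2, 1/2) = 2.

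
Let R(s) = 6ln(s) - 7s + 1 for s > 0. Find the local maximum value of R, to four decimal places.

-5.9249

R'(s) = 6/s − 7 = 0 gives s = 6/7.
R''(s) = -6/s², which is negative for s > 0, so this is a local maximum.
R(6/7) = 6·ln(6/7) - 6 + 1 ≈ -5.9249.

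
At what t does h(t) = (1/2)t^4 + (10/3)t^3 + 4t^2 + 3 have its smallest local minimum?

h'(t) = 2t^3 + 10t^2 + 8t. Setting h'(t) = 0 gives t ∈ {-4, -1, 0}.
Since h''(t) = 6t^2 + 20t + 8, we get h''(-4) = 24 > 0 ⇒ local minimum; h''(-1) = -6 < 0 ⇒ local maximum; h''(0) = 8 > 0 ⇒ local minimum.
So the smallest local minimum value is h(-4) = -55/3.

-4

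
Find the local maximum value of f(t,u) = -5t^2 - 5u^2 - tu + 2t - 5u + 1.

254/99

∂f/∂t = -10t - u + 2 = 0 and ∂f/∂u = -t - 10u - 5 = 0, so (t, u) = (25/99, -52/99).
The Hessian has f_{tt} = -10, f_{uu} = -10, f_{tu} = -1, giving D = 99 > 0 with f_{tt} < 0, so the point is a local maximum.
f(25/99, -52/99) = 254/99.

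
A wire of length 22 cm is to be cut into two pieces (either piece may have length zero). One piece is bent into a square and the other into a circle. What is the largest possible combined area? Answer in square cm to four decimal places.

38.5155

Let x be the length used for the square. Square side x/4; circle radius (22−x)/(2π).
A(x) = (x/4)² + π·((22−x)/(2π))² = x²/16 + (22−x)²/(4π) for 0 ≤ x ≤ 22. A'(x) = x/8 − (22−x)/(2π) = 0 gives x = 4·22/(π+4) ≈ 12.3222.
A'' > 0, so the interior critical point is a minimum; the maximum is at an endpoint. A(0) = 38.5155 and A(22) = 30.2500, so the largest area is 38.5155.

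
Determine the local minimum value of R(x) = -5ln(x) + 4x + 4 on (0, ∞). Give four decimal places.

7.8843

R'(x) = -5/x + 4 = 0 gives x = 5/4.
R''(x) = 5/x², which is positive for x > 0, so this is a local minimum.
R(5/4) = -5·ln(5/4) + 5 + 4 ≈ 7.8843.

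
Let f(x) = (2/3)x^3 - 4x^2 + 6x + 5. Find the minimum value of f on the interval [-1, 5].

Differentiating, f'(x) = 2x^2 - 8x + 6; which vanishes at x = 1 and x = 3.
Evaluating at the critical points and endpoints: f(-1) = -17/3,  f(1) = 23/3,  f(3) = 5,  f(5) = 55/3.
So the minimum is f(-1) = -17/3.

-17/3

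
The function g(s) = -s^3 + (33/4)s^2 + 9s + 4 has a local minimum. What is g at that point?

27/16

Critical points: g'(s) = -3s^2 + (33/2)s + 9 vanishes at s = -1/2, 6.
g''(s) = -6s + 33/2. g''(-1/2) = 39/2 > 0 ⇒ local minimum; g''(6) = -39/2 < 0 ⇒ local maximum.
Thus g has its local minimum at s = -1/2, with value 27/16.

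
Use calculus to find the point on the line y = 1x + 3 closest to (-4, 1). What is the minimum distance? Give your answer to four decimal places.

Minimize D(x)^2 = (x + 4)^2 + (x + 2)^2.
d/dx[D^2] = 2(x + 4) + 2·1·(x + 2) = 0 ⇒ x = -3.
Then y = 0 and the distance is √(2) ≈ 1.4142.

1.4142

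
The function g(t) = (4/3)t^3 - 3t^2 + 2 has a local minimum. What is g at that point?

g'(t) = 4t^2 - 6t. Setting g'(t) = 0 gives t ∈ {0, 3/2}.
Second-derivative test with g''(t) = 8t - 6: g''(0) = -6 < 0 ⇒ local maximum; g''(3/2) = 6 > 0 ⇒ local minimum.
Thus g has its local minimum at t = 3/2, with value -1/4.

-1/4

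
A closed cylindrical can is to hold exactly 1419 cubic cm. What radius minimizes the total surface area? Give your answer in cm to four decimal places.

With radius r and height h, πr²h = 1419 so h = 1419/(πr²), and S(r) = 2πr² + 2πrh = 2πr² + 2·1419/r.
S'(r) = 4πr − 2·1419/r² = 0 ⇒ r³ = 1419/(2π), so r ≈ 6.0898 and h = 2r ≈ 12.1795.
S''(r) = 4π + 4·1419/r³ > 0, so this is the minimum; S ≈ 699.0413.

6.0898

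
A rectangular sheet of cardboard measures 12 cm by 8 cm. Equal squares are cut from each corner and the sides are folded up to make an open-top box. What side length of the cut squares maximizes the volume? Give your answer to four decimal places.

With cut size x, the volume is V(x) = x(12 − 2x)(8 − 2x) for 0 < x < 4.
V'(x) = 12x^2 − 80x + 96. Setting V'(x) = 0 gives x ≈ 1.5695 (the root in (0, 4)).
V''(x) = 24x − 80 is negative there, so this is the maximum; V ≈ 67.6036.

1.5695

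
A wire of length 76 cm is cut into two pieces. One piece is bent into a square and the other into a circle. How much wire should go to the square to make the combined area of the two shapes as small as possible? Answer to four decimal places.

42.5675

Let x be the length used for the square. Square side x/4; circle radius (76−x)/(2π).
A(x) = (x/4)² + π·((76−x)/(2π))² = x²/16 + (76−x)²/(4π) for 0 ≤ x ≤ 76. A'(x) = x/8 − (76−x)/(2π) = 0 gives x = 4·76/(π+4) ≈ 42.5675.
A'' = 1/8 + 1/(2π) > 0, so this gives the minimum combined area; x ≈ 42.5675 cm to the square.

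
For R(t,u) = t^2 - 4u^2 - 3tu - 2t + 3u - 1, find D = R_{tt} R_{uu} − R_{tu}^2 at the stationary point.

∂R/∂t = 2t - 3u - 2 = 0 and ∂R/∂u = -3t - 8u + 3 = 0, so (t, u) = (1, 0).
The Hessian has R_{tt} = 2, R_{uu} = -8, R_{tu} = -3, giving D = -25 < 0, so the point is a saddle point.
D = (2)·(-8) − (-3)^2 = -25.

-25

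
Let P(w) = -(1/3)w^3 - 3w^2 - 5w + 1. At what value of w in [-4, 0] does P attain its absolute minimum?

The derivative is -w^2 - 6w - 5, whose only zero in [-4, 0] is w = -1.
Candidates: P(-4) = -17/3, P(-1) = 10/3, P(0) = 1.
Hence the absolute minimum is -17/3 at w = -4.

-4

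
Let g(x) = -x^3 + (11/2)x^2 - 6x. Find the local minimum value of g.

Critical points: g'(x) = -3x^2 + 11x - 6 vanishes at x = 2/3, 3.
Since g''(x) = -6x + 11, we get g''(2/3) = 7 > 0 ⇒ local minimum; g''(3) = -7 < 0 ⇒ local maximum.
Thus g has its local minimum at x = 2/3, with value -50/27.

-50/27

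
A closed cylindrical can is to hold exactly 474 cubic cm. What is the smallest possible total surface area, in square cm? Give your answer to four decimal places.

336.5375

With radius r and height h, πr²h = 474 so h = 474/(πr²), and S(r) = 2πr² + 2πrh = 2πr² + 2·474/r.
S'(r) = 4πr − 2·474/r² = 0 ⇒ r³ = 474/(2π), so r ≈ 4.2254 and h = 2r ≈ 8.4508.
S''(r) = 4π + 4·474/r³ > 0, so this is the minimum; S ≈ 336.5375.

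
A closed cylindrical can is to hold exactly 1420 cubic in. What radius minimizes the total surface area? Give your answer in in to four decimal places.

6.0912

With radius r and height h, πr²h = 1420 so h = 1420/(πr²), and S(r) = 2πr² + 2πrh = 2πr² + 2·1420/r.
S'(r) = 4πr − 2·1420/r² = 0 ⇒ r³ = 1420/(2π), so r ≈ 6.0912 and h = 2r ≈ 12.1824.
S''(r) = 4π + 4·1420/r³ > 0, so this is the minimum; S ≈ 699.3696.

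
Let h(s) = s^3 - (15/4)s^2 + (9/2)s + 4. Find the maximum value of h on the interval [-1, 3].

Differentiating, h'(s) = 3s^2 - (15/2)s + 9/2; which vanishes at s = 1 and s = 3/2.
Candidates: h(-1) = -21/4; h(1) = 23/4; h(3/2) = 91/16; h(3) = 43/4.
The maximum over the interval is 43/4, attained at s = 3.

43/4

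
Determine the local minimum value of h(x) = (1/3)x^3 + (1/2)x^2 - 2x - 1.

-13/6

h'(x) = x^2 + x - 2 = 0 at x = -2, 1.
Second-derivative test with h''(x) = 2x + 1: h''(-2) = -3 < 0 ⇒ local maximum; h''(1) = 3 > 0 ⇒ local minimum.
Thus h has its local minimum at x = 1, with value -13/6.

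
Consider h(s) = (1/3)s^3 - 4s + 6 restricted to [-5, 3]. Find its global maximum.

34/3

h'(s) = s^2 - 4, which vanishes at s = -2 and s = 2.
Evaluating at the critical points and endpoints: h(-5) = -47/3; h(-2) = 34/3; h(2) = 2/3; h(3) = 3.
The maximum over the interval is 34/3, attained at s = -2.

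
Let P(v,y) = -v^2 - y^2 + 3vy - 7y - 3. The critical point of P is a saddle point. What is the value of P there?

-64/5

∂P/∂v = -2v + 3y = 0 and ∂P/∂y = 3v - 2y - 7 = 0, so (v, y) = (21/5, 14/5).
The Hessian has P_{vv} = -2, P_{yy} = -2, P_{vy} = 3, giving D = -5 < 0, so the point is a saddle point.
P(21/5, 14/5) = -64/5.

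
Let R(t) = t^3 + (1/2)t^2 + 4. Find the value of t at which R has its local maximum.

R'(t) = 3t^2 + t. Setting R'(t) = 0 gives t ∈ {-1/3, 0}.
Since R''(t) = 6t + 1, we get R''(-1/3) = -1 < 0 ⇒ local maximum; R''(0) = 1 > 0 ⇒ local minimum.
The local maximum is R(-1/3) = 217/54.

-1/3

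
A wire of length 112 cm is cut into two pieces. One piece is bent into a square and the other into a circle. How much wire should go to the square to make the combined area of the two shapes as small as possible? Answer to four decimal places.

62.7311

Let x be the length used for the square. Square side x/4; circle radius (112−x)/(2π).
A(x) = (x/4)² + π·((112−x)/(2π))² = x²/16 + (112−x)²/(4π) for 0 ≤ x ≤ 112. A'(x) = x/8 − (112−x)/(2π) = 0 gives x = 4·112/(π+4) ≈ 62.7311.
A'' = 1/8 + 1/(2π) > 0, so this gives the minimum combined area; x ≈ 62.7311 cm to the square.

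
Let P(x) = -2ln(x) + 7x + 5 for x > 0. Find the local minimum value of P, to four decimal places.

9.5055

P'(x) = -2/x + 7 = 0 gives x = 2/7.
P''(x) = 2/x², which is positive for x > 0, so this is a local minimum.
P(2/7) = -2·ln(2/7) + 2 + 5 ≈ 9.5055.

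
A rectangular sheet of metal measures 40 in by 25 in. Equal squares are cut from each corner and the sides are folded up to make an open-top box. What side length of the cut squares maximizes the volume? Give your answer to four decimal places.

5.0000

With cut size x, the volume is V(x) = x(40 − 2x)(25 − 2x) for 0 < x < 12.5.
V'(x) = 12x^2 − 260x + 1000. Setting V'(x) = 0 gives x ≈ 5.0000 (the root in (0, 12.5)).
V''(x) = 24x − 260 is negative there, so this is the maximum; V ≈ 2250.0000.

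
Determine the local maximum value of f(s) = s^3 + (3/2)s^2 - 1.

Critical points: f'(s) = 3s^2 + 3s vanishes at s = -1, 0.
Since f''(s) = 6s + 3, we get f''(-1) = -3 < 0 ⇒ local maximum; f''(0) = 3 > 0 ⇒ local minimum.
Thus f has its local maximum at s = -1, with value -1/2.

-1/2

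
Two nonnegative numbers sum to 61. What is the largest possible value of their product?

With x + y = 61, the product is P(x) = x(61 − x).
P'(x) = 61 − 2x = 0 gives x = 61/2; P'' = −2 < 0, so this is the maximum.
P = 61/2·61/2 = 3721/4.

3721/4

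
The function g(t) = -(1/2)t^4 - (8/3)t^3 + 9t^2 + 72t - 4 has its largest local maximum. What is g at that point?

g'(t) = -2t^3 - 8t^2 + 18t + 72. Setting g'(t) = 0 gives t ∈ {-4, -3, 3}.
Since g''(t) = -6t^2 - 16t + 18, we get g''(-4) = -14 < 0 ⇒ local maximum; g''(-3) = 12 > 0 ⇒ local minimum; g''(3) = -84 < 0 ⇒ local maximum.
Thus g has its largest local maximum at t = 3, with value 361/2.

361/2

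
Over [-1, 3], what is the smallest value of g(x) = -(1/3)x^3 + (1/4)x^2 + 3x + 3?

7/12

g'(x) = -x^2 + (1/2)x + 3, whose only zero in [-1, 3] is x = 2.
Compare values at every candidate in [-1, 3]: g(-1) = 7/12, g(2) = 22/3, g(3) = 21/4.
So the minimum is g(-1) = 7/12.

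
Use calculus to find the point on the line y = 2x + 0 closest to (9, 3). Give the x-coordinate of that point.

Minimize D(x)^2 = (x - 9)^2 + (2x - 3)^2.
d/dx[D^2] = 2(x - 9) + 2·2·(2x - 3) = 0 ⇒ x = 3.
Then y = 6 and the distance is √(45) ≈ 6.7082.

3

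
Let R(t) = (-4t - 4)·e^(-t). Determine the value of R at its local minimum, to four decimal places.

R'(t) = (-4)·e^(-t) + (-4t - 4)·(-1)·e^(-t) = (4t)·e^(-t). Since e^(-t) > 0, the only critical point is t = 0.
R''(0) has the same sign as 4 > 0, so this is a local minimum.
R(0) = (-4)·e^(0) ≈ -4.0000.

-4.0000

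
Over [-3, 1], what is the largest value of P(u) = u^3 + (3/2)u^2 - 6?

The derivative is 3u^2 + 3u, which vanishes at u = -1 and u = 0.
Compare values at every candidate in [-3, 1]: P(-3) = -39/2, P(-1) = -11/2, P(0) = -6, P(1) = -7/2.
So the maximum is P(1) = -7/2.

-7/2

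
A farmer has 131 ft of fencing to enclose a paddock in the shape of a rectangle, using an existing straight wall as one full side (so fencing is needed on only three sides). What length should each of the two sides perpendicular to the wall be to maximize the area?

Let the sides perpendicular to the wall have length x and the parallel side y, so 2x + y = 131 and the area is A = xy = x(131 − 2x).
A'(x) = 131 − 4x = 0 gives x = 131/4, and A''(x) = −4 < 0 confirms a maximum.
Then y = 131 − 2·131/4 = 131/2 and A = 17161/8.

131/4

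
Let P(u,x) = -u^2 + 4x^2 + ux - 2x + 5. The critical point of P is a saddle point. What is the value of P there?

∂P/∂u = -2u + x = 0 and ∂P/∂x = u + 8x - 2 = 0, so (u, x) = (2/17, 4/17).
The Hessian has P_{uu} = -2, P_{xx} = 8, P_{ux} = 1, giving D = -17 < 0, so the point is a saddle point.
P(2/17, 4/17) = 81/17.

81/17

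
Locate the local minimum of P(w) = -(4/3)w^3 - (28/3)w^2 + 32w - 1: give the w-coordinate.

Critical points: P'(w) = -4w^2 - (56/3)w + 32 vanishes at w = -6, 4/3.
Since P''(w) = -8w - 56/3, we get P''(-6) = 88/3 > 0 ⇒ local minimum; P''(4/3) = -88/3 < 0 ⇒ local maximum.
So the local minimum value is P(-6) = -241.

-6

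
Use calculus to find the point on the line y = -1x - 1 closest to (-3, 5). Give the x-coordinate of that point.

Minimize D(x)^2 = (x + 3)^2 + (-x - 6)^2.
d/dx[D^2] = 2(x + 3) + 2·(-1)·(-x - 6) = 0 ⇒ x = -9/2.
Then y = 7/2 and the distance is √(9/2) ≈ 2.1213.

-9/2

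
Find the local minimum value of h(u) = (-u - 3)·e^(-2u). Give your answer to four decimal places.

Differentiating with the product rule gives h'(u) = (2u + 5)·e^(-2u). Since e^(-2u) > 0, the only critical point is u = -5/2.
h''(-5/2) has the same sign as 2 > 0, so this is a local minimum.
h(-5/2) = (-1/2)·e^(5) ≈ -74.2066.

-74.2066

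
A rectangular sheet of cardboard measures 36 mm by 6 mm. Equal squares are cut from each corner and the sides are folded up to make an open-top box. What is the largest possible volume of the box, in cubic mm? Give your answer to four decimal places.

148.8056

With cut size x, the volume is V(x) = x(36 − 2x)(6 − 2x) for 0 < x < 3.
V'(x) = 12x^2 − 168x + 216. Setting V'(x) = 0 gives x ≈ 1.4322 (the root in (0, 3)).
V''(x) = 24x − 168 is negative there, so this is the maximum; V ≈ 148.8056.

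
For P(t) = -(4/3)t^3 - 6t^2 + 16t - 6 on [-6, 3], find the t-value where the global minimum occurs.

The derivative is -4t^2 - 12t + 16, which vanishes at t = -4 and t = 1.
Compare values at every candidate in [-6, 3]: P(-6) = -30,  P(-4) = -242/3,  P(1) = 8/3,  P(3) = -48.
The minimum over the interval is -242/3, attained at t = -4.

-4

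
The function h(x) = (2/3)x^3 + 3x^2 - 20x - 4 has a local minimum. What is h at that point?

-80/3

h'(x) = 2x^2 + 6x - 20 = 0 at x = -5, 2.
Second-derivative test with h''(x) = 4x + 6: h''(-5) = -14 < 0 ⇒ local maximum; h''(2) = 14 > 0 ⇒ local minimum.
So the local minimum value is h(2) = -80/3.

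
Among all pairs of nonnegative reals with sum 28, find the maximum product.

With x + y = 28, the product is P(x) = x(28 − x).
P'(x) = 28 − 2x = 0 gives x = 14; P'' = −2 < 0, so this is the maximum.
P = 14·14 = 196.

196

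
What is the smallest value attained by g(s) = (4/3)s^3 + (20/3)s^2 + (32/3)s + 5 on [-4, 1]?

Differentiating, g'(s) = 4s^2 + (40/3)s + 32/3; which vanishes at s = -2 and s = -4/3.
Evaluating at the critical points and endpoints: g(-4) = -49/3,  g(-2) = -1/3,  g(-4/3) = -43/81,  g(1) = 71/3.
Hence the absolute minimum is -49/3 at s = -4.

-49/3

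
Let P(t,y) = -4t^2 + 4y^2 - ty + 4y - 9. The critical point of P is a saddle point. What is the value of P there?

∂P/∂t = -8t - y = 0 and ∂P/∂y = -t + 8y + 4 = 0, so (t, y) = (4/65, -32/65).
The Hessian has P_{tt} = -8, P_{yy} = 8, P_{ty} = -1, giving D = -65 < 0, so the point is a saddle point.
P(4/65, -32/65) = -649/65.

-649/65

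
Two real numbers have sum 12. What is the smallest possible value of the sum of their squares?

72

With a + b = 12, a^2 + b^2 = a^2 + (12 − a)^2.
The derivative 2a − 2(12 − a) = 4a − 24 vanishes at a = 6; second derivative 4 > 0, a minimum.
The minimum is 2·(6)^2 = 72.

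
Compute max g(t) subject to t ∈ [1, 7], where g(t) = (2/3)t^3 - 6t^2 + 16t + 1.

143/3

g'(t) = 2t^2 - 12t + 16, which vanishes at t = 2 and t = 4.
Evaluating at the critical points and endpoints: g(1) = 35/3, g(2) = 43/3, g(4) = 35/3, g(7) = 143/3.
So the maximum is g(7) = 143/3.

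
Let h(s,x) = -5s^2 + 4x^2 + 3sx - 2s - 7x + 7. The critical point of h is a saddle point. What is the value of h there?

352/89

∂h/∂s = -10s + 3x - 2 = 0 and ∂h/∂x = 3s + 8x - 7 = 0, so (s, x) = (5/89, 76/89).
The Hessian has h_{ss} = -10, h_{xx} = 8, h_{sx} = 3, giving D = -89 < 0, so the point is a saddle point.
h(5/89, 76/89) = 352/89.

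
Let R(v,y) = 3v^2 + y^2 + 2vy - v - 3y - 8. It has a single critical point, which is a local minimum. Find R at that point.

-43/4

∂R/∂v = 6v + 2y - 1 = 0 and ∂R/∂y = 2v + 2y - 3 = 0, so (v, y) = (-1/2, 2).
The Hessian has R_{vv} = 6, R_{yy} = 2, R_{vy} = 2, giving D = 8 > 0 with R_{vv} > 0, so the point is a local minimum.
R(-1/2, 2) = -43/4.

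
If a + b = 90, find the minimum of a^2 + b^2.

With a + b = 90, a^2 + b^2 = a^2 + (90 − a)^2.
The derivative 2a − 2(90 − a) = 4a − 180 vanishes at a = 45; second derivative 4 > 0, a minimum.
The minimum is 2·(45)^2 = 4050.

4050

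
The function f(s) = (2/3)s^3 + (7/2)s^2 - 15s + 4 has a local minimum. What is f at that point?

-67/8

Critical points: f'(s) = 2s^2 + 7s - 15 vanishes at s = -5, 3/2.
Since f''(s) = 4s + 7, we get f''(-5) = -13 < 0 ⇒ local maximum; f''(3/2) = 13 > 0 ⇒ local minimum.
The local minimum is f(3/2) = -67/8.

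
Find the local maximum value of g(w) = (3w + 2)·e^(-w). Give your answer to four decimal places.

By the product rule, g'(w) = (-3w + 1)·e^(-w). Since e^(-w) > 0, the only critical point is w = 1/3.
g''(1/3) has the same sign as -3 < 0, so this is a local maximum.
g(1/3) = (3)·e^(-1/3) ≈ 2.1496.

2.1496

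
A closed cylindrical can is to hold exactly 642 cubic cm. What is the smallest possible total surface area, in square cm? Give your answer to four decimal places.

With radius r and height h, πr²h = 642 so h = 642/(πr²), and S(r) = 2πr² + 2πrh = 2πr² + 2·642/r.
S'(r) = 4πr − 2·642/r² = 0 ⇒ r³ = 642/(2π), so r ≈ 4.6750 and h = 2r ≈ 9.3501.
S''(r) = 4π + 4·642/r³ > 0, so this is the minimum; S ≈ 411.9753.

411.9753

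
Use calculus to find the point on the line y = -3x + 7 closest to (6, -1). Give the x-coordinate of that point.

Minimize D(x)^2 = (x - 6)^2 + (-3x + 8)^2.
d/dx[D^2] = 2(x - 6) + 2·(-3)·(-3x + 8) = 0 ⇒ x = 3.
Then y = -2 and the distance is √(10) ≈ 3.1623.

3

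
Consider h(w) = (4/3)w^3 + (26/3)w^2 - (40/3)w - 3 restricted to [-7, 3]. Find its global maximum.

341/3

h'(w) = 4w^2 + (52/3)w - 40/3, which vanishes at w = -5 and w = 2/3.
Compare values at every candidate in [-7, 3]: h(-7) = 173/3; h(-5) = 341/3; h(2/3) = -619/81; h(3) = 71.
So the maximum is h(-5) = 341/3.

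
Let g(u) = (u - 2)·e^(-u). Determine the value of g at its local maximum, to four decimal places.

Differentiating with the product rule gives g'(u) = (-u + 3)·e^(-u). Since e^(-u) > 0, the only critical point is u = 3.
g''(3) has the same sign as -1 < 0, so this is a local maximum.
g(3) = (1)·e^(-3) ≈ 0.0498.

0.0498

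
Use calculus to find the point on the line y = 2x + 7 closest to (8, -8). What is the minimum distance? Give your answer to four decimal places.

13.8636

Minimize D(x)^2 = (x - 8)^2 + (2x + 15)^2.
d/dx[D^2] = 2(x - 8) + 2·2·(2x + 15) = 0 ⇒ x = -22/5.
Then y = -9/5 and the distance is √(961/5) ≈ 13.8636.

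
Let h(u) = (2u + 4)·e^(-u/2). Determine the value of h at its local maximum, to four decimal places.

Differentiating with the product rule gives h'(u) = (-u)·e^(-u/2). Since e^(-u/2) > 0, the only critical point is u = 0.
h''(0) has the same sign as -1 < 0, so this is a local maximum.
h(0) = (4)·e^(0) ≈ 4.0000.

4.0000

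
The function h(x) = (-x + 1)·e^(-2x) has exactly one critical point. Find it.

3/2

By the product rule, h'(x) = (2x - 3)·e^(-2x). Since e^(-2x) > 0, the only critical point is x = 3/2.
h''(3/2) has the same sign as 2 > 0, so this is a local minimum.
h(3/2) = (-1/2)·e^(-3) ≈ -0.0249.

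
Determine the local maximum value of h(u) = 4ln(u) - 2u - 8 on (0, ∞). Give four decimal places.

-9.2274

h'(u) = 4/u − 2 = 0 gives u = 2.
h''(u) = -4/u², which is negative for u > 0, so this is a local maximum.
h(2) = 4·ln(2) - 4 - 8 ≈ -9.2274.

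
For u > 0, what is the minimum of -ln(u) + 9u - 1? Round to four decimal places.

R'(u) = -1/u + 9 = 0 gives u = 1/9.
R''(u) = 1/u², which is positive for u > 0, so this is a local minimum.
R(1/9) = -1·ln(1/9) + 1 - 1 ≈ 2.1972.

2.1972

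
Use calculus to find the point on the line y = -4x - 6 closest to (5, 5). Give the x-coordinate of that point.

Minimize D(x)^2 = (x - 5)^2 + (-4x - 11)^2.
d/dx[D^2] = 2(x - 5) + 2·(-4)·(-4x - 11) = 0 ⇒ x = -39/17.
Then y = 54/17 and the distance is √(961/17) ≈ 7.5186.

-39/17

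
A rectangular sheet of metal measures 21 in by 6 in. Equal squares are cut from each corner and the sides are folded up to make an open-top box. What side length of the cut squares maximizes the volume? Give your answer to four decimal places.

With cut size x, the volume is V(x) = x(21 − 2x)(6 − 2x) for 0 < x < 3.
V'(x) = 12x^2 − 108x + 126. Setting V'(x) = 0 gives x ≈ 1.3775 (the root in (0, 3)).
V''(x) = 24x − 108 is negative there, so this is the maximum; V ≈ 81.5549.

1.3775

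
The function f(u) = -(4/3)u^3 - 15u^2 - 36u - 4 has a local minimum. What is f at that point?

-40

Critical points: f'(u) = -4u^2 - 30u - 36 vanishes at u = -6, -3/2.
Second-derivative test with f''(u) = -8u - 30: f''(-6) = 18 > 0 ⇒ local minimum; f''(-3/2) = -18 < 0 ⇒ local maximum.
Thus f has its local minimum at u = -6, with value -40.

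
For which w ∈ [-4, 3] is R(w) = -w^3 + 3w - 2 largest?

-4

R'(w) = -3w^2 + 3, which vanishes at w = -1 and w = 1.
Evaluating at the critical points and endpoints: R(-4) = 50; R(-1) = -4; R(1) = 0; R(3) = -20.
So the maximum is R(-4) = 50.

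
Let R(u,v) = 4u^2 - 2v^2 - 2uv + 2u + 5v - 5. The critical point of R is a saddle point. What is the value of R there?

-17/9

∂R/∂u = 8u - 2v + 2 = 0 and ∂R/∂v = -2u - 4v + 5 = 0, so (u, v) = (1/18, 11/9).
The Hessian has R_{uu} = 8, R_{vv} = -4, R_{uv} = -2, giving D = -36 < 0, so the point is a saddle point.
R(1/18, 11/9) = -17/9.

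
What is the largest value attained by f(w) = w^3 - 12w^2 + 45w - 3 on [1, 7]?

The derivative is 3w^2 - 24w + 45, which vanishes at w = 3 and w = 5.
Evaluating at the critical points and endpoints: f(1) = 31, f(3) = 51, f(5) = 47, f(7) = 67.
Hence the absolute maximum is 67 at w = 7.

67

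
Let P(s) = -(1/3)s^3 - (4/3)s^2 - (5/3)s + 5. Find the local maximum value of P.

17/3

Critical points: P'(s) = -s^2 - (8/3)s - 5/3 vanishes at s = -5/3, -1.
Since P''(s) = -2s - 8/3, we get P''(-5/3) = 2/3 > 0 ⇒ local minimum; P''(-1) = -2/3 < 0 ⇒ local maximum.
The local maximum is P(-1) = 17/3.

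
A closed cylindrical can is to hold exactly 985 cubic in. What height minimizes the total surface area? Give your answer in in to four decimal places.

With radius r and height h, πr²h = 985 so h = 985/(πr²), and S(r) = 2πr² + 2πrh = 2πr² + 2·985/r.
S'(r) = 4πr − 2·985/r² = 0 ⇒ r³ = 985/(2π), so r ≈ 5.3920 and h = 2r ≈ 10.7841.
S''(r) = 4π + 4·985/r³ > 0, so this is the minimum; S ≈ 548.0313.

10.7841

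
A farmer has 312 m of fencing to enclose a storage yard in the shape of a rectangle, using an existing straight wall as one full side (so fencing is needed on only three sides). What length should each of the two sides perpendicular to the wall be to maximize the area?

Let the sides perpendicular to the wall have length x and the parallel side y, so 2x + y = 312 and the area is A = xy = x(312 − 2x).
A'(x) = 312 − 4x = 0 gives x = 78, and A''(x) = −4 < 0 confirms a maximum.
Then y = 312 − 2·78 = 156 and A = 12168.

78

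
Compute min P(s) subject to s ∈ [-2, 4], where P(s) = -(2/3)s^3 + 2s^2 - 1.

-35/3

P'(s) = -2s^2 + 4s, which vanishes at s = 0 and s = 2.
Compare values at every candidate in [-2, 4]: P(-2) = 37/3; P(0) = -1; P(2) = 5/3; P(4) = -35/3.
So the minimum is P(4) = -35/3.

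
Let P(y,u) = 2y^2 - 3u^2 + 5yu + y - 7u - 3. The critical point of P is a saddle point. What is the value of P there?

∂P/∂y = 4y + 5u + 1 = 0 and ∂P/∂u = 5y - 6u - 7 = 0, so (y, u) = (29/49, -33/49).
The Hessian has P_{yy} = 4, P_{uu} = -6, P_{yu} = 5, giving D = -49 < 0, so the point is a saddle point.
P(29/49, -33/49) = -17/49.

-17/49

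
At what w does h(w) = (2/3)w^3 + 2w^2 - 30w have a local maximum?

Critical points: h'(w) = 2w^2 + 4w - 30 vanishes at w = -5, 3.
h''(w) = 4w + 4. h''(-5) = -16 < 0 ⇒ local maximum; h''(3) = 16 > 0 ⇒ local minimum.
So the local maximum value is h(-5) = 350/3.

-5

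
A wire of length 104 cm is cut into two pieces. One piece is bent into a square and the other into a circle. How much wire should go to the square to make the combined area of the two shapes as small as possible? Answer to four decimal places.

Let x be the length used for the square. Square side x/4; circle radius (104−x)/(2π).
A(x) = (x/4)² + π·((104−x)/(2π))² = x²/16 + (104−x)²/(4π) for 0 ≤ x ≤ 104. A'(x) = x/8 − (104−x)/(2π) = 0 gives x = 4·104/(π+4) ≈ 58.2503.
A'' = 1/8 + 1/(2π) > 0, so this gives the minimum combined area; x ≈ 58.2503 cm to the square.

58.2503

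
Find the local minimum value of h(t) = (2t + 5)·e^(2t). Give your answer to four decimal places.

h'(t) = 2·e^(2t) + (2t + 5)·2·e^(2t) = (4t + 12)·e^(2t). Since e^(2t) > 0, the only critical point is t = -3.
h''(-3) has the same sign as 4 > 0, so this is a local minimum.
h(-3) = (-1)·e^(-6) ≈ -0.0025.

-0.0025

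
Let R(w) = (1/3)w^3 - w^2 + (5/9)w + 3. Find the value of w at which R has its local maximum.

Critical points: R'(w) = w^2 - 2w + 5/9 vanishes at w = 1/3, 5/3.
Second-derivative test with R''(w) = 2w - 2: R''(1/3) = -4/3 < 0 ⇒ local maximum; R''(5/3) = 4/3 > 0 ⇒ local minimum.
So the local maximum value is R(1/3) = 250/81.

1/3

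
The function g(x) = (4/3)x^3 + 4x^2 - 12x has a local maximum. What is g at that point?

36

Critical points: g'(x) = 4x^2 + 8x - 12 vanishes at x = -3, 1.
Since g''(x) = 8x + 8, we get g''(-3) = -16 < 0 ⇒ local maximum; g''(1) = 16 > 0 ⇒ local minimum.
So the local maximum value is g(-3) = 36.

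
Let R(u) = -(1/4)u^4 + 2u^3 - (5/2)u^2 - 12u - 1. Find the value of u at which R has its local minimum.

3

R'(u) = -u^3 + 6u^2 - 5u - 12. Setting R'(u) = 0 gives u ∈ {-1, 3, 4}.
Second-derivative test with R''(u) = -3u^2 + 12u - 5: R''(-1) = -20 < 0 ⇒ local maximum; R''(3) = 4 > 0 ⇒ local minimum; R''(4) = -5 < 0 ⇒ local maximum.
Thus R has its local minimum at u = 3, with value -103/4.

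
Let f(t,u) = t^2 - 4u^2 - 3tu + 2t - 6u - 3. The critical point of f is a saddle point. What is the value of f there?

∂f/∂t = 2t - 3u + 2 = 0 and ∂f/∂u = -3t - 8u - 6 = 0, so (t, u) = (-34/25, -6/25).
The Hessian has f_{tt} = 2, f_{uu} = -8, f_{tu} = -3, giving D = -25 < 0, so the point is a saddle point.
f(-34/25, -6/25) = -91/25.

-91/25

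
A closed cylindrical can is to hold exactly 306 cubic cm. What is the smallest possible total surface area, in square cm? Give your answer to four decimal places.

With radius r and height h, πr²h = 306 so h = 306/(πr²), and S(r) = 2πr² + 2πrh = 2πr² + 2·306/r.
S'(r) = 4πr − 2·306/r² = 0 ⇒ r³ = 306/(2π), so r ≈ 3.6519 and h = 2r ≈ 7.3037.
S''(r) = 4π + 4·306/r³ > 0, so this is the minimum; S ≈ 251.3789.

251.3789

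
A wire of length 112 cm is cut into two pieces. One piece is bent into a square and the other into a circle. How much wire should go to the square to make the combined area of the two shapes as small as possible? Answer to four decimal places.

Let x be the length used for the square. Square side x/4; circle radius (112−x)/(2π).
A(x) = (x/4)² + π·((112−x)/(2π))² = x²/16 + (112−x)²/(4π) for 0 ≤ x ≤ 112. A'(x) = x/8 − (112−x)/(2π) = 0 gives x = 4·112/(π+4) ≈ 62.7311.
A'' = 1/8 + 1/(2π) > 0, so this gives the minimum combined area; x ≈ 62.7311 cm to the square.

62.7311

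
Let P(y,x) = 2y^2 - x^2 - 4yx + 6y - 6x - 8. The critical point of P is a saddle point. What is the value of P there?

∂P/∂y = 4y - 4x + 6 = 0 and ∂P/∂x = -4y - 2x - 6 = 0, so (y, x) = (-3/2, 0).
The Hessian has P_{yy} = 4, P_{xx} = -2, P_{yx} = -4, giving D = -24 < 0, so the point is a saddle point.
P(-3/2, 0) = -25/2.

-25/2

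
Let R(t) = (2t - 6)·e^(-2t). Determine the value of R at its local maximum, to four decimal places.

0.0009

R'(t) = 2·e^(-2t) + (2t - 6)·(-2)·e^(-2t) = (-4t + 14)·e^(-2t). Since e^(-2t) > 0, the only critical point is t = 7/2.
R''(7/2) has the same sign as -4 < 0, so this is a local maximum.
R(7/2) = (1)·e^(-7) ≈ 0.0009.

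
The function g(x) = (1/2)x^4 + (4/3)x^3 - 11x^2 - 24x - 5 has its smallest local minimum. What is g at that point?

Critical points: g'(x) = 2x^3 + 4x^2 - 22x - 24 vanishes at x = -4, -1, 3.
Second-derivative test with g''(x) = 6x^2 + 8x - 22: g''(-4) = 42 > 0 ⇒ local minimum; g''(-1) = -24 < 0 ⇒ local maximum; g''(3) = 56 > 0 ⇒ local minimum.
Thus g has its smallest local minimum at x = 3, with value -199/2.

-199/2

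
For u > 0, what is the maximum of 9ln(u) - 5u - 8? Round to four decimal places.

-11.7099

P'(u) = 9/u − 5 = 0 gives u = 9/5.
P''(u) = -9/u², which is negative for u > 0, so this is a local maximum.
P(9/5) = 9·ln(9/5) - 9 - 8 ≈ -11.7099.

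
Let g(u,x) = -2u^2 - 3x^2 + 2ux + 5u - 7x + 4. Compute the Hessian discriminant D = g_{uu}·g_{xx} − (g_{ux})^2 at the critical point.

20

∂g/∂u = -4u + 2x + 5 = 0 and ∂g/∂x = 2u - 6x - 7 = 0, so (u, x) = (4/5, -9/10).
The Hessian has g_{uu} = -4, g_{xx} = -6, g_{ux} = 2, giving D = 20 > 0 with g_{uu} < 0, so the point is a local maximum.
D = (-4)·(-6) − (2)^2 = 20.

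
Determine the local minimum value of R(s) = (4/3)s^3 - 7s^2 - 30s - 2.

R'(s) = 4s^2 - 14s - 30 = 0 at s = -3/2, 5.
Since R''(s) = 8s - 14, we get R''(-3/2) = -26 < 0 ⇒ local maximum; R''(5) = 26 > 0 ⇒ local minimum.
Thus R has its local minimum at s = 5, with value -481/3.

-481/3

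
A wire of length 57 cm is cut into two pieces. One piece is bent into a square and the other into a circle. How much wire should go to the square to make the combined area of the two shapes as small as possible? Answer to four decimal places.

31.9257

Let x be the length used for the square. Square side x/4; circle radius (57−x)/(2π).
A(x) = (x/4)² + π·((57−x)/(2π))² = x²/16 + (57−x)²/(4π) for 0 ≤ x ≤ 57. A'(x) = x/8 − (57−x)/(2π) = 0 gives x = 4·57/(π+4) ≈ 31.9257.
A'' = 1/8 + 1/(2π) > 0, so this gives the minimum combined area; x ≈ 31.9257 cm to the square.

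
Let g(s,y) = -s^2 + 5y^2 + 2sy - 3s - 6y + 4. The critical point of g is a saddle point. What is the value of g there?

23/8

∂g/∂s = -2s + 2y - 3 = 0 and ∂g/∂y = 2s + 10y - 6 = 0, so (s, y) = (-3/4, 3/4).
The Hessian has g_{ss} = -2, g_{yy} = 10, g_{sy} = 2, giving D = -24 < 0, so the point is a saddle point.
g(-3/4, 3/4) = 23/8.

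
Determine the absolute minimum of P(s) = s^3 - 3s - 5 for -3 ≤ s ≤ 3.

P'(s) = 3s^2 - 3, which vanishes at s = -1 and s = 1.
Candidates: P(-3) = -23,  P(-1) = -3,  P(1) = -7,  P(3) = 13.
Hence the absolute minimum is -23 at s = -3.

-23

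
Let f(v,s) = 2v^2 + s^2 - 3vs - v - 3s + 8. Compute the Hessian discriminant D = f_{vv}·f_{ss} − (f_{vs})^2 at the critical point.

-1

∂f/∂v = 4v - 3s - 1 = 0 and ∂f/∂s = -3v + 2s - 3 = 0, so (v, s) = (-11, -15).
The Hessian has f_{vv} = 4, f_{ss} = 2, f_{vs} = -3, giving D = -1 < 0, so the point is a saddle point.
D = (4)·(2) − (-3)^2 = -1.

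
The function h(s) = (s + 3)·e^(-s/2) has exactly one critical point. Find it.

By the product rule, h'(s) = (-(1/2)s - 1/2)·e^(-s/2). Since e^(-s/2) > 0, the only critical point is s = -1.
h''(-1) has the same sign as -1/2 < 0, so this is a local maximum.
h(-1) = (2)·e^(1/2) ≈ 3.2974.

-1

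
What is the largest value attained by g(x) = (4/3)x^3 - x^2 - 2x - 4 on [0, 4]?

172/3

g'(x) = 4x^2 - 2x - 2, whose only zero in [0, 4] is x = 1.
Compare values at every candidate in [0, 4]: g(0) = -4,  g(1) = -17/3,  g(4) = 172/3.
The maximum over the interval is 172/3, attained at x = 4.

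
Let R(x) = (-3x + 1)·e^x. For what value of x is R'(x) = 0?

Differentiating with the product rule gives R'(x) = (-3x - 2)·e^x. Since e^x > 0, the only critical point is x = -2/3.
R''(-2/3) has the same sign as -3 < 0, so this is a local maximum.
R(-2/3) = (3)·e^(-2/3) ≈ 1.5403.

-2/3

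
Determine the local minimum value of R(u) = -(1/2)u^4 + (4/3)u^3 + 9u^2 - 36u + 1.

-97/3

R'(u) = -2u^3 + 4u^2 + 18u - 36. Setting R'(u) = 0 gives u ∈ {-3, 2, 3}.
Second-derivative test with R''(u) = -6u^2 + 8u + 18: R''(-3) = -60 < 0 ⇒ local maximum; R''(2) = 10 > 0 ⇒ local minimum; R''(3) = -12 < 0 ⇒ local maximum.
So the local minimum value is R(2) = -97/3.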